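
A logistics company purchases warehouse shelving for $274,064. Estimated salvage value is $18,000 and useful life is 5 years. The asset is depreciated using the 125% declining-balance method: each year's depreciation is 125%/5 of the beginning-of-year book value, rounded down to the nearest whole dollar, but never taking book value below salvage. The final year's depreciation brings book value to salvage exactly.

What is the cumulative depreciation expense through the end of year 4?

$187,348

Depreciable base = $274,064 − $18,000 = $256,064.
Year 1: ⌊$274,064 × 125%/5⌋ = $68,516. Book value $205,548.
Year 2: ⌊$205,548 × 125%/5⌋ = $51,387. Book value $154,161.
Year 3: ⌊$154,161 × 125%/5⌋ = $38,540. Book value $115,621.
Year 4: ⌊$115,621 × 125%/5⌋ = $28,905. Book value $86,716.
Accumulated through year 4 = $274,064 − $86,716 = $187,348.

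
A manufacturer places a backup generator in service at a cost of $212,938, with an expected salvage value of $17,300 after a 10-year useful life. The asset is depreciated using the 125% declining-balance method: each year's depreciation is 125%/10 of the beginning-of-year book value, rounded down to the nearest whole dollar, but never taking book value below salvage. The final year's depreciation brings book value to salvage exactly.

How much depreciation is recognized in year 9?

$9,146

Depreciable base = $212,938 − $17,300 = $195,638.
Year 1: ⌊$212,938 × 125%/10⌋ = $26,617. Book value $186,321.
Year 2: ⌊$186,321 × 125%/10⌋ = $23,290. Book value $163,031.
Year 3: ⌊$163,031 × 125%/10⌋ = $20,378. Book value $142,653.
Year 4: ⌊$142,653 × 125%/10⌋ = $17,831. Book value $124,822.
Year 5: ⌊$124,822 × 125%/10⌋ = $15,602. Book value $109,220.
Year 6: ⌊$109,220 × 125%/10⌋ = $13,652. Book value $95,568.
Year 7: ⌊$95,568 × 125%/10⌋ = $11,946. Book value $83,622.
Year 8: ⌊$83,622 × 125%/10⌋ = $10,452. Book value $73,170.
Year 9: ⌊$73,170 × 125%/10⌋ = $9,146. Book value $64,024.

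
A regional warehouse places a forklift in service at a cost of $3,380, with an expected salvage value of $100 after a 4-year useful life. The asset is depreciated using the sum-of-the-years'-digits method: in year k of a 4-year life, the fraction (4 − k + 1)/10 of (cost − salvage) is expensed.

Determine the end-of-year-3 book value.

Depreciable base = $3,380 − $100 = $3,280.
Sum of the years' digits = 4+3+2+1 = 10.
Year 1: $3,280 × 4/10 = $1,312. Book value $2,068.
Year 2: $3,280 × 3/10 = $984. Book value $1,084.
Year 3: $3,280 × 2/10 = $656. Book value $428.

$428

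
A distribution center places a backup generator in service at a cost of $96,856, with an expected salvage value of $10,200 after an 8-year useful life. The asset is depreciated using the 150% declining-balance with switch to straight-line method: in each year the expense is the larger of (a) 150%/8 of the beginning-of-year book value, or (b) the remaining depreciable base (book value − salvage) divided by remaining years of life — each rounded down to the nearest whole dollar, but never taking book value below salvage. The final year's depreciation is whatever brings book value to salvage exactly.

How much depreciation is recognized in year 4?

$9,741

Depreciable base = $96,856 − $10,200 = $86,656.
Year 1: DB = ⌊$96,856 × 150%/8⌋ = $18,160; SL = ⌊$86,656/8⌋ = $10,832 → take DB $18,160. Book value $78,696.
Year 2: DB = ⌊$78,696 × 150%/8⌋ = $14,755; SL = ⌊$68,496/7⌋ = $9,785 → take DB $14,755. Book value $63,941.
Year 3: DB = ⌊$63,941 × 150%/8⌋ = $11,988; SL = ⌊$53,741/6⌋ = $8,956 → take DB $11,988. Book value $51,953.
Year 4: DB = ⌊$51,953 × 150%/8⌋ = $9,741; SL = ⌊$41,753/5⌋ = $8,350 → take DB $9,741. Book value $42,212.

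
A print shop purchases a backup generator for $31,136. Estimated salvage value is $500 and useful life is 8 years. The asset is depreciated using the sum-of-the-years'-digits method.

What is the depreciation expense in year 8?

$851

Depreciable base = $31,136 − $500 = $30,636.
Sum of the years' digits = 8+7+6+5+4+3+2+1 = 36.
Year 1: $30,636 × 8/36 = $6,808. Book value $24,328.
Year 2: $30,636 × 7/36 = $5,957. Book value $18,371.
Year 3: $30,636 × 6/36 = $5,106. Book value $13,265.
Year 4: $30,636 × 5/36 = $4,255. Book value $9,010.
Year 5: $30,636 × 4/36 = $3,404. Book value $5,606.
Year 6: $30,636 × 3/36 = $2,553. Book value $3,053.
Year 7: $30,636 × 2/36 = $1,702. Book value $1,351.
Year 8: $30,636 × 1/36 = $851. Book value $500.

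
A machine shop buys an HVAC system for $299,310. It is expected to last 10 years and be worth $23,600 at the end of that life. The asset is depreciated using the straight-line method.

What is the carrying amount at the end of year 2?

Depreciable base = $299,310 − $23,600 = $275,710.
Annual expense = $275,710 / 10 = $27,571.
End of year 1: book value $271,739.
End of year 2: book value $244,168.

$244,168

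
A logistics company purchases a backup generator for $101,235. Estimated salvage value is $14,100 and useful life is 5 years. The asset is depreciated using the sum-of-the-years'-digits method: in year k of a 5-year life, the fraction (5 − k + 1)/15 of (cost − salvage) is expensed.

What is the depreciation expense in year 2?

Depreciable base = $101,235 − $14,100 = $87,135.
Sum of the years' digits = 5+4+3+2+1 = 15.
Year 1: $87,135 × 5/15 = $29,045. Book value $72,190.
Year 2: $87,135 × 4/15 = $23,236. Book value $48,954.

$23,236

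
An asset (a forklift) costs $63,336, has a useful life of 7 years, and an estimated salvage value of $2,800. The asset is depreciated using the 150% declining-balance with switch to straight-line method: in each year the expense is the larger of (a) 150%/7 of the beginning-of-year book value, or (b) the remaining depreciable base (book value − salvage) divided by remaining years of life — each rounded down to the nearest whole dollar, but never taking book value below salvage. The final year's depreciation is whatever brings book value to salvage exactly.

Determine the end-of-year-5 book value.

$16,762

Depreciable base = $63,336 − $2,800 = $60,536.
Year 1: DB = ⌊$63,336 × 150%/7⌋ = $13,572; SL = ⌊$60,536/7⌋ = $8,648 → take DB $13,572. Book value $49,764.
Year 2: DB = ⌊$49,764 × 150%/7⌋ = $10,663; SL = ⌊$46,964/6⌋ = $7,827 → take DB $10,663. Book value $39,101.
Year 3: DB = ⌊$39,101 × 150%/7⌋ = $8,378; SL = ⌊$36,301/5⌋ = $7,260 → take DB $8,378. Book value $30,723.
Year 4: DB = ⌊$30,723 × 150%/7⌋ = $6,583; SL = ⌊$27,923/4⌋ = $6,980 → take SL $6,980. Book value $23,743.
Year 5: DB = ⌊$23,743 × 150%/7⌋ = $5,087; SL = ⌊$20,943/3⌋ = $6,981 → take SL $6,981. Book value $16,762.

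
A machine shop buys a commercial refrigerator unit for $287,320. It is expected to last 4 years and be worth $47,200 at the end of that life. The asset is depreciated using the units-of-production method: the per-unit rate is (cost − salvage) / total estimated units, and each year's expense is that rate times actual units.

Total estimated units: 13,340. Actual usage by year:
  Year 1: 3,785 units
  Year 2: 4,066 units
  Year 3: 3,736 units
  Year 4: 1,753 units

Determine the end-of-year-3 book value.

Depreciable base = $287,320 − $47,200 = $240,120.
Rate = $240,120 / 13,340 units = $18 per unit.
Year 1: 3,785 × $18 = $68,130. Book value $219,190.
Year 2: 4,066 × $18 = $73,188. Book value $146,002.
Year 3: 3,736 × $18 = $67,248. Book value $78,754.

$78,754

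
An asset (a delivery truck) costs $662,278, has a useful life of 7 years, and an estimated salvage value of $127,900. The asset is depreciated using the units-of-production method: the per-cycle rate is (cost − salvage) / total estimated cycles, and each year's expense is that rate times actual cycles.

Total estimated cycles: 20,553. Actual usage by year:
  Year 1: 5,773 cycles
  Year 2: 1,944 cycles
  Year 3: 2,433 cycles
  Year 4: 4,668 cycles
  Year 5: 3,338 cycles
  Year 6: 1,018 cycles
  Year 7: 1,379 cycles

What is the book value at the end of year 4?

Depreciable base = $662,278 − $127,900 = $534,378.
Rate = $534,378 / 20,553 cycles = $26 per cycle.
Year 1: 5,773 × $26 = $150,098. Book value $512,180.
Year 2: 1,944 × $26 = $50,544. Book value $461,636.
Year 3: 2,433 × $26 = $63,258. Book value $398,378.
Year 4: 4,668 × $26 = $121,368. Book value $277,010.

$277,010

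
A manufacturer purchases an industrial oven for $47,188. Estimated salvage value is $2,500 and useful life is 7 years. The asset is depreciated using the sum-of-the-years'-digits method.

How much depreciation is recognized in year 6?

Depreciable base = $47,188 − $2,500 = $44,688.
Sum of the years' digits = 7+6+5+4+3+2+1 = 28.
Year 1: $44,688 × 7/28 = $11,172. Book value $36,016.
Year 2: $44,688 × 6/28 = $9,576. Book value $26,440.
Year 3: $44,688 × 5/28 = $7,980. Book value $18,460.
Year 4: $44,688 × 4/28 = $6,384. Book value $12,076.
Year 5: $44,688 × 3/28 = $4,788. Book value $7,288.
Year 6: $44,688 × 2/28 = $3,192. Book value $4,096.

$3,192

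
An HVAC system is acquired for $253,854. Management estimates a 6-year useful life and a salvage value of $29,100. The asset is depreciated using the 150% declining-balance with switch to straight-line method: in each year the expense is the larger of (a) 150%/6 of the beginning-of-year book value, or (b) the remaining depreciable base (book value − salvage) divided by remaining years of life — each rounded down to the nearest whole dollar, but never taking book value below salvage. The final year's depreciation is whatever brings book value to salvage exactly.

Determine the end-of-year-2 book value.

$142,794

Depreciable base = $253,854 − $29,100 = $224,754.
Year 1: DB = ⌊$253,854 × 150%/6⌋ = $63,463; SL = ⌊$224,754/6⌋ = $37,459 → take DB $63,463. Book value $190,391.
Year 2: DB = ⌊$190,391 × 150%/6⌋ = $47,597; SL = ⌊$161,291/5⌋ = $32,258 → take DB $47,597. Book value $142,794.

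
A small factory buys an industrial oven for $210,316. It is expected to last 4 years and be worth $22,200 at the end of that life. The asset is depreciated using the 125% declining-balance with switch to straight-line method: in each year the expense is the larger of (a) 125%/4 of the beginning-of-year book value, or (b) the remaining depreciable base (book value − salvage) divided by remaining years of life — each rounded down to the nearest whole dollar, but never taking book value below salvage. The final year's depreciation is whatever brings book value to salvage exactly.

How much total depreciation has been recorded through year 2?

$110,908

Depreciable base = $210,316 − $22,200 = $188,116.
Year 1: DB = ⌊$210,316 × 125%/4⌋ = $65,723; SL = ⌊$188,116/4⌋ = $47,029 → take DB $65,723. Book value $144,593.
Year 2: DB = ⌊$144,593 × 125%/4⌋ = $45,185; SL = ⌊$122,393/3⌋ = $40,797 → take DB $45,185. Book value $99,408.
Accumulated through year 2 = $210,316 − $99,408 = $110,908.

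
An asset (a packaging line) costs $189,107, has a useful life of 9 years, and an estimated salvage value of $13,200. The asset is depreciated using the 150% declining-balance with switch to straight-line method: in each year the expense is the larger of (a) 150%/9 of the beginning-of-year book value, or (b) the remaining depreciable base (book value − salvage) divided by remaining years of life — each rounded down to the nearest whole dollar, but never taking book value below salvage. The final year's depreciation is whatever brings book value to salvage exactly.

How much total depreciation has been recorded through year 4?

$97,908

Depreciable base = $189,107 − $13,200 = $175,907.
Year 1: DB = ⌊$189,107 × 150%/9⌋ = $31,517; SL = ⌊$175,907/9⌋ = $19,545 → take DB $31,517. Book value $157,590.
Year 2: DB = ⌊$157,590 × 150%/9⌋ = $26,265; SL = ⌊$144,390/8⌋ = $18,048 → take DB $26,265. Book value $131,325.
Year 3: DB = ⌊$131,325 × 150%/9⌋ = $21,887; SL = ⌊$118,125/7⌋ = $16,875 → take DB $21,887. Book value $109,438.
Year 4: DB = ⌊$109,438 × 150%/9⌋ = $18,239; SL = ⌊$96,238/6⌋ = $16,039 → take DB $18,239. Book value $91,199.
Accumulated through year 4 = $189,107 − $91,199 = $97,908.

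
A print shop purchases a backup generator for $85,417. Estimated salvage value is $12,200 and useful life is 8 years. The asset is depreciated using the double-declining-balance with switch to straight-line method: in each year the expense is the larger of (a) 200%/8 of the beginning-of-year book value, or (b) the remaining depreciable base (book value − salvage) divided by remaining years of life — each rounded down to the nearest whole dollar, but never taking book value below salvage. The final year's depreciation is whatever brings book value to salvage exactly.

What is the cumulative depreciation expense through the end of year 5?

Depreciable base = $85,417 − $12,200 = $73,217.
Year 1: DB = ⌊$85,417 × 200%/8⌋ = $21,354; SL = ⌊$73,217/8⌋ = $9,152 → take DB $21,354. Book value $64,063.
Year 2: DB = ⌊$64,063 × 200%/8⌋ = $16,015; SL = ⌊$51,863/7⌋ = $7,409 → take DB $16,015. Book value $48,048.
Year 3: DB = ⌊$48,048 × 200%/8⌋ = $12,012; SL = ⌊$35,848/6⌋ = $5,974 → take DB $12,012. Book value $36,036.
Year 4: DB = ⌊$36,036 × 200%/8⌋ = $9,009; SL = ⌊$23,836/5⌋ = $4,767 → take DB $9,009. Book value $27,027.
Year 5: DB = ⌊$27,027 × 200%/8⌋ = $6,756; SL = ⌊$14,827/4⌋ = $3,706 → take DB $6,756. Book value $20,271.
Accumulated through year 5 = $85,417 − $20,271 = $65,146.

$65,146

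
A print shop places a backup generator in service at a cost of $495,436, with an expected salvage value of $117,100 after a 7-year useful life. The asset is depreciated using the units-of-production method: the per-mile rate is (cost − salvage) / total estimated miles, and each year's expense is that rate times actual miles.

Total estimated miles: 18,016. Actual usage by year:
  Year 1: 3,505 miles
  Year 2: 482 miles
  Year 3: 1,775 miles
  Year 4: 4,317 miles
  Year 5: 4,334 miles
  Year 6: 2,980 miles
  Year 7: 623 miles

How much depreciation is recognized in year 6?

$62,580

Depreciable base = $495,436 − $117,100 = $378,336.
Rate = $378,336 / 18,016 miles = $21 per mile.
Year 1: 3,505 × $21 = $73,605. Book value $421,831.
Year 2: 482 × $21 = $10,122. Book value $411,709.
Year 3: 1,775 × $21 = $37,275. Book value $374,434.
Year 4: 4,317 × $21 = $90,657. Book value $283,777.
Year 5: 4,334 × $21 = $91,014. Book value $192,763.
Year 6: 2,980 × $21 = $62,580. Book value $130,183.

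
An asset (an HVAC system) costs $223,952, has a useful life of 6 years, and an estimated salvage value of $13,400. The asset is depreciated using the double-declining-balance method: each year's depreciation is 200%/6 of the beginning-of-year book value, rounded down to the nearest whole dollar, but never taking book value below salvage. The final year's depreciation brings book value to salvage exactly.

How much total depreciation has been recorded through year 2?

Depreciable base = $223,952 − $13,400 = $210,552.
Year 1: ⌊$223,952 × 200%/6⌋ = $74,650. Book value $149,302.
Year 2: ⌊$149,302 × 200%/6⌋ = $49,767. Book value $99,535.
Accumulated through year 2 = $223,952 − $99,535 = $124,417.

$124,417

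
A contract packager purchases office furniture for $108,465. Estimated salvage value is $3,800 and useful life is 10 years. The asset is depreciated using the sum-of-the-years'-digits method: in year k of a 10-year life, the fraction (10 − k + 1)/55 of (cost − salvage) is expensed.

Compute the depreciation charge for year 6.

Depreciable base = $108,465 − $3,800 = $104,665.
Sum of the years' digits = 10+9+8+7+6+5+4+3+2+1 = 55.
Year 1: $104,665 × 10/55 = $19,030. Book value $89,435.
Year 2: $104,665 × 9/55 = $17,127. Book value $72,308.
Year 3: $104,665 × 8/55 = $15,224. Book value $57,084.
Year 4: $104,665 × 7/55 = $13,321. Book value $43,763.
Year 5: $104,665 × 6/55 = $11,418. Book value $32,345.
Year 6: $104,665 × 5/55 = $9,515. Book value $22,830.

$9,515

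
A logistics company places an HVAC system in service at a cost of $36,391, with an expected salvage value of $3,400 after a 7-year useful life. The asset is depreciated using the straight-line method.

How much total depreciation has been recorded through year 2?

$9,426

Depreciable base = $36,391 − $3,400 = $32,991.
Annual expense = $32,991 / 7 = $4,713.
End of year 1: book value $31,678.
End of year 2: book value $26,965.
Accumulated through year 2 = $36,391 − $26,965 = $9,426.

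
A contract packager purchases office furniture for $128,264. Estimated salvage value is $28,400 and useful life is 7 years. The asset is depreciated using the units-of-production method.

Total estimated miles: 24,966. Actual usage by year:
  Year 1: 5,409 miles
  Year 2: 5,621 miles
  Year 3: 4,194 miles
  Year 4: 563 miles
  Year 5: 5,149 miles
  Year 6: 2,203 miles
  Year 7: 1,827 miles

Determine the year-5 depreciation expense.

Depreciable base = $128,264 − $28,400 = $99,864.
Rate = $99,864 / 24,966 miles = $4 per mile.
Year 1: 5,409 × $4 = $21,636. Book value $106,628.
Year 2: 5,621 × $4 = $22,484. Book value $84,144.
Year 3: 4,194 × $4 = $16,776. Book value $67,368.
Year 4: 563 × $4 = $2,252. Book value $65,116.
Year 5: 5,149 × $4 = $20,596. Book value $44,520.

$20,596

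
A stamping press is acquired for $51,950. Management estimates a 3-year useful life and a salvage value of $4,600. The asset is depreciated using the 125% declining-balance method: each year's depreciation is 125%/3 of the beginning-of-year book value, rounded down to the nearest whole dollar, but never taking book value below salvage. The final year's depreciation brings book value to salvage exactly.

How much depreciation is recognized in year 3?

Depreciable base = $51,950 − $4,600 = $47,350.
Year 1: ⌊$51,950 × 125%/3⌋ = $21,645. Book value $30,305.
Year 2: ⌊$30,305 × 125%/3⌋ = $12,627. Book value $17,678.
Year 3 (final): $17,678 − $4,600 = $13,078. Book value $4,600.

$13,078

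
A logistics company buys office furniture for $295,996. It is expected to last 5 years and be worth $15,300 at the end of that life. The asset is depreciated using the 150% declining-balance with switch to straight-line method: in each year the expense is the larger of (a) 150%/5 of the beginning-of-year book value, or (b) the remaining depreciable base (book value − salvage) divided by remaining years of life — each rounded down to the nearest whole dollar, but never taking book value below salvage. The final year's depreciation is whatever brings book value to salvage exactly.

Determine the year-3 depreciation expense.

Depreciable base = $295,996 − $15,300 = $280,696.
Year 1: DB = ⌊$295,996 × 150%/5⌋ = $88,798; SL = ⌊$280,696/5⌋ = $56,139 → take DB $88,798. Book value $207,198.
Year 2: DB = ⌊$207,198 × 150%/5⌋ = $62,159; SL = ⌊$191,898/4⌋ = $47,974 → take DB $62,159. Book value $145,039.
Year 3: DB = ⌊$145,039 × 150%/5⌋ = $43,511; SL = ⌊$129,739/3⌋ = $43,246 → take DB $43,511. Book value $101,528.

$43,511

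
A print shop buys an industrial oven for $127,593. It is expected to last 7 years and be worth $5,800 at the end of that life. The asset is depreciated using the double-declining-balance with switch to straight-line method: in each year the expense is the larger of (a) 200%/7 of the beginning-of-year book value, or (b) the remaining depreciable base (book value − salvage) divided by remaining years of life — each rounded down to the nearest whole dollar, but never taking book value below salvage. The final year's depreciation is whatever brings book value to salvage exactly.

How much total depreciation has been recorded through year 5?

$103,868

Depreciable base = $127,593 − $5,800 = $121,793.
Year 1: DB = ⌊$127,593 × 200%/7⌋ = $36,455; SL = ⌊$121,793/7⌋ = $17,399 → take DB $36,455. Book value $91,138.
Year 2: DB = ⌊$91,138 × 200%/7⌋ = $26,039; SL = ⌊$85,338/6⌋ = $14,223 → take DB $26,039. Book value $65,099.
Year 3: DB = ⌊$65,099 × 200%/7⌋ = $18,599; SL = ⌊$59,299/5⌋ = $11,859 → take DB $18,599. Book value $46,500.
Year 4: DB = ⌊$46,500 × 200%/7⌋ = $13,285; SL = ⌊$40,700/4⌋ = $10,175 → take DB $13,285. Book value $33,215.
Year 5: DB = ⌊$33,215 × 200%/7⌋ = $9,490; SL = ⌊$27,415/3⌋ = $9,138 → take DB $9,490. Book value $23,725.
Accumulated through year 5 = $127,593 − $23,725 = $103,868.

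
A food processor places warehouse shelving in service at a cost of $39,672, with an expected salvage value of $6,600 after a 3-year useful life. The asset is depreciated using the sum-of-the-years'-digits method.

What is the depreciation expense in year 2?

Depreciable base = $39,672 − $6,600 = $33,072.
Sum of the years' digits = 3+2+1 = 6.
Year 1: $33,072 × 3/6 = $16,536. Book value $23,136.
Year 2: $33,072 × 2/6 = $11,024. Book value $12,112.

$11,024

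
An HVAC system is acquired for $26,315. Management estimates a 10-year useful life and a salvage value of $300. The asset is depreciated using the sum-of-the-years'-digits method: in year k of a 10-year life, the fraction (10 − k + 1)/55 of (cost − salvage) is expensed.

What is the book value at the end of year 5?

Depreciable base = $26,315 − $300 = $26,015.
Sum of the years' digits = 10+9+8+7+6+5+4+3+2+1 = 55.
Year 1: $26,015 × 10/55 = $4,730. Book value $21,585.
Year 2: $26,015 × 9/55 = $4,257. Book value $17,328.
Year 3: $26,015 × 8/55 = $3,784. Book value $13,544.
Year 4: $26,015 × 7/55 = $3,311. Book value $10,233.
Year 5: $26,015 × 6/55 = $2,838. Book value $7,395.

$7,395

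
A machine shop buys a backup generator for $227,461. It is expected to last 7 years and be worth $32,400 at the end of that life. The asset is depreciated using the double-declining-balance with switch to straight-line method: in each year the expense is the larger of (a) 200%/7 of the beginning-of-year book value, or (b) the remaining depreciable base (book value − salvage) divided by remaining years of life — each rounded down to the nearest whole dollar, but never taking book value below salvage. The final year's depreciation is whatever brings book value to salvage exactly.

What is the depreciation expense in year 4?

Depreciable base = $227,461 − $32,400 = $195,061.
Year 1: DB = ⌊$227,461 × 200%/7⌋ = $64,988; SL = ⌊$195,061/7⌋ = $27,865 → take DB $64,988. Book value $162,473.
Year 2: DB = ⌊$162,473 × 200%/7⌋ = $46,420; SL = ⌊$130,073/6⌋ = $21,678 → take DB $46,420. Book value $116,053.
Year 3: DB = ⌊$116,053 × 200%/7⌋ = $33,158; SL = ⌊$83,653/5⌋ = $16,730 → take DB $33,158. Book value $82,895.
Year 4: DB = ⌊$82,895 × 200%/7⌋ = $23,684; SL = ⌊$50,495/4⌋ = $12,623 → take DB $23,684. Book value $59,211.

$23,684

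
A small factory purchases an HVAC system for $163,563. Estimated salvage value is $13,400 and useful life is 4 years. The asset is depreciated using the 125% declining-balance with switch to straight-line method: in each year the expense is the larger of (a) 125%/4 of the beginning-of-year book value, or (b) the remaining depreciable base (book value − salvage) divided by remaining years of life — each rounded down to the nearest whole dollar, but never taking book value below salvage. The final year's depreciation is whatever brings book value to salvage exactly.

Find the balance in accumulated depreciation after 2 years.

Depreciable base = $163,563 − $13,400 = $150,163.
Year 1: DB = ⌊$163,563 × 125%/4⌋ = $51,113; SL = ⌊$150,163/4⌋ = $37,540 → take DB $51,113. Book value $112,450.
Year 2: DB = ⌊$112,450 × 125%/4⌋ = $35,140; SL = ⌊$99,050/3⌋ = $33,016 → take DB $35,140. Book value $77,310.
Accumulated through year 2 = $163,563 − $77,310 = $86,253.

$86,253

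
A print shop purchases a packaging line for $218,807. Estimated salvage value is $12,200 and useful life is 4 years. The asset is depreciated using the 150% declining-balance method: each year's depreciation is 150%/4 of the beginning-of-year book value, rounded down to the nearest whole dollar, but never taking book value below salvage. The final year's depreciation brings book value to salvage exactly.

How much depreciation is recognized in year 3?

Depreciable base = $218,807 − $12,200 = $206,607.
Year 1: ⌊$218,807 × 150%/4⌋ = $82,052. Book value $136,755.
Year 2: ⌊$136,755 × 150%/4⌋ = $51,283. Book value $85,472.
Year 3: ⌊$85,472 × 150%/4⌋ = $32,052. Book value $53,420.

$32,052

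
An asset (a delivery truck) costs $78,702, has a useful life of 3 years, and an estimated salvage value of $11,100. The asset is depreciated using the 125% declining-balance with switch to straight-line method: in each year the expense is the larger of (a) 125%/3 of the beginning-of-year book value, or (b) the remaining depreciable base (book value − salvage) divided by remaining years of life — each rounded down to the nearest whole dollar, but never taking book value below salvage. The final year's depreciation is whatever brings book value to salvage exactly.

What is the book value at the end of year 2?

$26,781

Depreciable base = $78,702 − $11,100 = $67,602.
Year 1: DB = ⌊$78,702 × 125%/3⌋ = $32,792; SL = ⌊$67,602/3⌋ = $22,534 → take DB $32,792. Book value $45,910.
Year 2: DB = ⌊$45,910 × 125%/3⌋ = $19,129; SL = ⌊$34,810/2⌋ = $17,405 → take DB $19,129. Book value $26,781.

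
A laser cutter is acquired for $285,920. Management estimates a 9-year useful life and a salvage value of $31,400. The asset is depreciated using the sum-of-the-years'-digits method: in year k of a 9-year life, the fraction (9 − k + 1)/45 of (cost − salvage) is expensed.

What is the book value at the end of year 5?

Depreciable base = $285,920 − $31,400 = $254,520.
Sum of the years' digits = 9+8+7+6+5+4+3+2+1 = 45.
Year 1: $254,520 × 9/45 = $50,904. Book value $235,016.
Year 2: $254,520 × 8/45 = $45,248. Book value $189,768.
Year 3: $254,520 × 7/45 = $39,592. Book value $150,176.
Year 4: $254,520 × 6/45 = $33,936. Book value $116,240.
Year 5: $254,520 × 5/45 = $28,280. Book value $87,960.

$87,960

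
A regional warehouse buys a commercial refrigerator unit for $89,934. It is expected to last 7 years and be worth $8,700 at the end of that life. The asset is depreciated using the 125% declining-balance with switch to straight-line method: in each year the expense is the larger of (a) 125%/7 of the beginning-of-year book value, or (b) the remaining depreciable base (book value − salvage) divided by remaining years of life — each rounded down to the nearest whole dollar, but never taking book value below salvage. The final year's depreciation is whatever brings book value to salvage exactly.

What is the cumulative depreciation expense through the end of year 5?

Depreciable base = $89,934 − $8,700 = $81,234.
Year 1: DB = ⌊$89,934 × 125%/7⌋ = $16,059; SL = ⌊$81,234/7⌋ = $11,604 → take DB $16,059. Book value $73,875.
Year 2: DB = ⌊$73,875 × 125%/7⌋ = $13,191; SL = ⌊$65,175/6⌋ = $10,862 → take DB $13,191. Book value $60,684.
Year 3: DB = ⌊$60,684 × 125%/7⌋ = $10,836; SL = ⌊$51,984/5⌋ = $10,396 → take DB $10,836. Book value $49,848.
Year 4: DB = ⌊$49,848 × 125%/7⌋ = $8,901; SL = ⌊$41,148/4⌋ = $10,287 → take SL $10,287. Book value $39,561.
Year 5: DB = ⌊$39,561 × 125%/7⌋ = $7,064; SL = ⌊$30,861/3⌋ = $10,287 → take SL $10,287. Book value $29,274.
Accumulated through year 5 = $89,934 − $29,274 = $60,660.

$60,660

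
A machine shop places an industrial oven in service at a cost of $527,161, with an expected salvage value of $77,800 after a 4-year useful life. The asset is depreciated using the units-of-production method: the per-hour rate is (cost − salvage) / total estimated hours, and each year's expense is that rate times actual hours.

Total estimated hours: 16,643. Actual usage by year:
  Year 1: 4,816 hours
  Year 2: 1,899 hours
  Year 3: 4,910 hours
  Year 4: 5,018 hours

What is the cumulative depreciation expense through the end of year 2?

$181,305

Depreciable base = $527,161 − $77,800 = $449,361.
Rate = $449,361 / 16,643 hours = $27 per hour.
Year 1: 4,816 × $27 = $130,032. Book value $397,129.
Year 2: 1,899 × $27 = $51,273. Book value $345,856.
Accumulated through year 2 = $527,161 − $345,856 = $181,305.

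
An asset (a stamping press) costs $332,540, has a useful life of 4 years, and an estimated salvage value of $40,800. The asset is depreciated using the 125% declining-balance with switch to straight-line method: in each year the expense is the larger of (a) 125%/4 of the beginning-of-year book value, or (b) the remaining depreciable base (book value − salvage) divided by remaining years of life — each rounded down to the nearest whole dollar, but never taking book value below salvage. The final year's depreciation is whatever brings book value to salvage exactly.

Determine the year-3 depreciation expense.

$58,189

Depreciable base = $332,540 − $40,800 = $291,740.
Year 1: DB = ⌊$332,540 × 125%/4⌋ = $103,918; SL = ⌊$291,740/4⌋ = $72,935 → take DB $103,918. Book value $228,622.
Year 2: DB = ⌊$228,622 × 125%/4⌋ = $71,444; SL = ⌊$187,822/3⌋ = $62,607 → take DB $71,444. Book value $157,178.
Year 3: DB = ⌊$157,178 × 125%/4⌋ = $49,118; SL = ⌊$116,378/2⌋ = $58,189 → take SL $58,189. Book value $98,989.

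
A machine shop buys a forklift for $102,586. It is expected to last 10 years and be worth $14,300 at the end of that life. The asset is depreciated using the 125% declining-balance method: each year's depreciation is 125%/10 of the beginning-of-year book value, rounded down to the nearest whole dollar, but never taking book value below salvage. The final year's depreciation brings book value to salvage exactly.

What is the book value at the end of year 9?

$30,846

Depreciable base = $102,586 − $14,300 = $88,286.
Year 1: ⌊$102,586 × 125%/10⌋ = $12,823. Book value $89,763.
Year 2: ⌊$89,763 × 125%/10⌋ = $11,220. Book value $78,543.
Year 3: ⌊$78,543 × 125%/10⌋ = $9,817. Book value $68,726.
Year 4: ⌊$68,726 × 125%/10⌋ = $8,590. Book value $60,136.
Year 5: ⌊$60,136 × 125%/10⌋ = $7,517. Book value $52,619.
Year 6: ⌊$52,619 × 125%/10⌋ = $6,577. Book value $46,042.
Year 7: ⌊$46,042 × 125%/10⌋ = $5,755. Book value $40,287.
Year 8: ⌊$40,287 × 125%/10⌋ = $5,035. Book value $35,252.
Year 9: ⌊$35,252 × 125%/10⌋ = $4,406. Book value $30,846.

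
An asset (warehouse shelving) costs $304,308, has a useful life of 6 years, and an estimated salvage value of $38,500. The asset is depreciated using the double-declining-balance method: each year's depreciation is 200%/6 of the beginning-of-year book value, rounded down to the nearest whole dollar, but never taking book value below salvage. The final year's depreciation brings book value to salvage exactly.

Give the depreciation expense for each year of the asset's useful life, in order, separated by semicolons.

$101,436; $67,624; $45,082; $30,055; $20,037; $1,574

Depreciable base = $304,308 − $38,500 = $265,808.
Year 1: ⌊$304,308 × 200%/6⌋ = $101,436. Book value $202,872.
Year 2: ⌊$202,872 × 200%/6⌋ = $67,624. Book value $135,248.
Year 3: ⌊$135,248 × 200%/6⌋ = $45,082. Book value $90,166.
Year 4: ⌊$90,166 × 200%/6⌋ = $30,055. Book value $60,111.
Year 5: ⌊$60,111 × 200%/6⌋ = $20,037. Book value $40,074.
Year 6 (final): $40,074 − $38,500 = $1,574. Book value $38,500.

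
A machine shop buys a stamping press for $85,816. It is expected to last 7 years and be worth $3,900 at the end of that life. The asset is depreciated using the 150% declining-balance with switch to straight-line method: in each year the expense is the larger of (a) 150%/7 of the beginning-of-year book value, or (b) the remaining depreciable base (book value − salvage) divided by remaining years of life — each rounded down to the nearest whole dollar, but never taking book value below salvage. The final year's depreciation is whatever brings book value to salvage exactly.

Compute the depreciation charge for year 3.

$11,352

Depreciable base = $85,816 − $3,900 = $81,916.
Year 1: DB = ⌊$85,816 × 150%/7⌋ = $18,389; SL = ⌊$81,916/7⌋ = $11,702 → take DB $18,389. Book value $67,427.
Year 2: DB = ⌊$67,427 × 150%/7⌋ = $14,448; SL = ⌊$63,527/6⌋ = $10,587 → take DB $14,448. Book value $52,979.
Year 3: DB = ⌊$52,979 × 150%/7⌋ = $11,352; SL = ⌊$49,079/5⌋ = $9,815 → take DB $11,352. Book value $41,627.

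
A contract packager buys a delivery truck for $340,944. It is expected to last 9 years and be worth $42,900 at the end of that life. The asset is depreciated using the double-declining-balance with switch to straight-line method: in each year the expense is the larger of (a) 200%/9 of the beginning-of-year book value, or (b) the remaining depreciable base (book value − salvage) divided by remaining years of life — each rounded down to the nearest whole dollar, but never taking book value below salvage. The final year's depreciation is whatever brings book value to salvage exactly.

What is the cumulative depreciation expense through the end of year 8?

$295,283

Depreciable base = $340,944 − $42,900 = $298,044.
Year 1: DB = ⌊$340,944 × 200%/9⌋ = $75,765; SL = ⌊$298,044/9⌋ = $33,116 → take DB $75,765. Book value $265,179.
Year 2: DB = ⌊$265,179 × 200%/9⌋ = $58,928; SL = ⌊$222,279/8⌋ = $27,784 → take DB $58,928. Book value $206,251.
Year 3: DB = ⌊$206,251 × 200%/9⌋ = $45,833; SL = ⌊$163,351/7⌋ = $23,335 → take DB $45,833. Book value $160,418.
Year 4: DB = ⌊$160,418 × 200%/9⌋ = $35,648; SL = ⌊$117,518/6⌋ = $19,586 → take DB $35,648. Book value $124,770.
Year 5: DB = ⌊$124,770 × 200%/9⌋ = $27,726; SL = ⌊$81,870/5⌋ = $16,374 → take DB $27,726. Book value $97,044.
Year 6: DB = ⌊$97,044 × 200%/9⌋ = $21,565; SL = ⌊$54,144/4⌋ = $13,536 → take DB $21,565. Book value $75,479.
Year 7: DB = ⌊$75,479 × 200%/9⌋ = $16,773; SL = ⌊$32,579/3⌋ = $10,859 → take DB $16,773. Book value $58,706.
Year 8: DB = ⌊$58,706 × 200%/9⌋ = $13,045; SL = ⌊$15,806/2⌋ = $7,903 → take DB $13,045. Book value $45,661.
Accumulated through year 8 = $340,944 − $45,661 = $295,283.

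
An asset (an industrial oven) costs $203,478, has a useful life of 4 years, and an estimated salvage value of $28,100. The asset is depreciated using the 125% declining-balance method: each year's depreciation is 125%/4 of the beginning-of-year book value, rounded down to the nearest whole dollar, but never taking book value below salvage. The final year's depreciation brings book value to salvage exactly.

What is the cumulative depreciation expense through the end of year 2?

Depreciable base = $203,478 − $28,100 = $175,378.
Year 1: ⌊$203,478 × 125%/4⌋ = $63,586. Book value $139,892.
Year 2: ⌊$139,892 × 125%/4⌋ = $43,716. Book value $96,176.
Accumulated through year 2 = $203,478 − $96,176 = $107,302.

$107,302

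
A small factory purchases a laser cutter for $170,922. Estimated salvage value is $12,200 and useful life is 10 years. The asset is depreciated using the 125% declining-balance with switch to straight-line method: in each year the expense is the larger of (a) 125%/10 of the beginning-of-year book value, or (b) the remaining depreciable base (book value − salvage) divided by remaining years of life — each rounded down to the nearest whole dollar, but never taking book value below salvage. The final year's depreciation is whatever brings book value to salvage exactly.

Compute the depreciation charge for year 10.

Depreciable base = $170,922 − $12,200 = $158,722.
Year 1: DB = ⌊$170,922 × 125%/10⌋ = $21,365; SL = ⌊$158,722/10⌋ = $15,872 → take DB $21,365. Book value $149,557.
Year 2: DB = ⌊$149,557 × 125%/10⌋ = $18,694; SL = ⌊$137,357/9⌋ = $15,261 → take DB $18,694. Book value $130,863.
Year 3: DB = ⌊$130,863 × 125%/10⌋ = $16,357; SL = ⌊$118,663/8⌋ = $14,832 → take DB $16,357. Book value $114,506.
Year 4: DB = ⌊$114,506 × 125%/10⌋ = $14,313; SL = ⌊$102,306/7⌋ = $14,615 → take SL $14,615. Book value $99,891.
Year 5: DB = ⌊$99,891 × 125%/10⌋ = $12,486; SL = ⌊$87,691/6⌋ = $14,615 → take SL $14,615. Book value $85,276.
Year 6: DB = ⌊$85,276 × 125%/10⌋ = $10,659; SL = ⌊$73,076/5⌋ = $14,615 → take SL $14,615. Book value $70,661.
Year 7: DB = ⌊$70,661 × 125%/10⌋ = $8,832; SL = ⌊$58,461/4⌋ = $14,615 → take SL $14,615. Book value $56,046.
Year 8: DB = ⌊$56,046 × 125%/10⌋ = $7,005; SL = ⌊$43,846/3⌋ = $14,615 → take SL $14,615. Book value $41,431.
Year 9: DB = ⌊$41,431 × 125%/10⌋ = $5,178; SL = ⌊$29,231/2⌋ = $14,615 → take SL $14,615. Book value $26,816.
Year 10 (final): $26,816 − $12,200 = $14,616. Book value $12,200.

$14,616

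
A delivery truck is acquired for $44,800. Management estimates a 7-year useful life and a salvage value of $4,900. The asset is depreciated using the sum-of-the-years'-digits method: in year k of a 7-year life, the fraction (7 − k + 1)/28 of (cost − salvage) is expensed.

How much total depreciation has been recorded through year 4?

$31,350

Depreciable base = $44,800 − $4,900 = $39,900.
Sum of the years' digits = 7+6+5+4+3+2+1 = 28.
Year 1: $39,900 × 7/28 = $9,975. Book value $34,825.
Year 2: $39,900 × 6/28 = $8,550. Book value $26,275.
Year 3: $39,900 × 5/28 = $7,125. Book value $19,150.
Year 4: $39,900 × 4/28 = $5,700. Book value $13,450.
Accumulated through year 4 = $44,800 − $13,450 = $31,350.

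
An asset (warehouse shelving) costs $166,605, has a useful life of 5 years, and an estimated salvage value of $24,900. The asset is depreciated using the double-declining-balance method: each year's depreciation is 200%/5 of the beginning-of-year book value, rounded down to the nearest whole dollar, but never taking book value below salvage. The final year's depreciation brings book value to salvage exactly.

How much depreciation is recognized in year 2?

$39,985

Depreciable base = $166,605 − $24,900 = $141,705.
Year 1: ⌊$166,605 × 200%/5⌋ = $66,642. Book value $99,963.
Year 2: ⌊$99,963 × 200%/5⌋ = $39,985. Book value $59,978.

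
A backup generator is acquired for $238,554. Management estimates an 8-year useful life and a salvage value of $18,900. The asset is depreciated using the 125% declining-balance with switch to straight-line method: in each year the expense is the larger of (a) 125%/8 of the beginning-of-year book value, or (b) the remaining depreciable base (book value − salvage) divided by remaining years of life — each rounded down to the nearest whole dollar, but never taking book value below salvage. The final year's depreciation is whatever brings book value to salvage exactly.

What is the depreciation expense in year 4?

$24,879

Depreciable base = $238,554 − $18,900 = $219,654.
Year 1: DB = ⌊$238,554 × 125%/8⌋ = $37,274; SL = ⌊$219,654/8⌋ = $27,456 → take DB $37,274. Book value $201,280.
Year 2: DB = ⌊$201,280 × 125%/8⌋ = $31,450; SL = ⌊$182,380/7⌋ = $26,054 → take DB $31,450. Book value $169,830.
Year 3: DB = ⌊$169,830 × 125%/8⌋ = $26,535; SL = ⌊$150,930/6⌋ = $25,155 → take DB $26,535. Book value $143,295.
Year 4: DB = ⌊$143,295 × 125%/8⌋ = $22,389; SL = ⌊$124,395/5⌋ = $24,879 → take SL $24,879. Book value $118,416.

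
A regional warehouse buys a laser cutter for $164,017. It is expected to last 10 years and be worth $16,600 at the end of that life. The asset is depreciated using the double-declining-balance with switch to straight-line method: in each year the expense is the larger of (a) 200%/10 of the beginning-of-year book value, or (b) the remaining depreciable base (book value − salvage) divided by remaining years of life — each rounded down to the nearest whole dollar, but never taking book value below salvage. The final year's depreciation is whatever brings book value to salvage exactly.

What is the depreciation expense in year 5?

$13,436

Depreciable base = $164,017 − $16,600 = $147,417.
Year 1: DB = ⌊$164,017 × 200%/10⌋ = $32,803; SL = ⌊$147,417/10⌋ = $14,741 → take DB $32,803. Book value $131,214.
Year 2: DB = ⌊$131,214 × 200%/10⌋ = $26,242; SL = ⌊$114,614/9⌋ = $12,734 → take DB $26,242. Book value $104,972.
Year 3: DB = ⌊$104,972 × 200%/10⌋ = $20,994; SL = ⌊$88,372/8⌋ = $11,046 → take DB $20,994. Book value $83,978.
Year 4: DB = ⌊$83,978 × 200%/10⌋ = $16,795; SL = ⌊$67,378/7⌋ = $9,625 → take DB $16,795. Book value $67,183.
Year 5: DB = ⌊$67,183 × 200%/10⌋ = $13,436; SL = ⌊$50,583/6⌋ = $8,430 → take DB $13,436. Book value $53,747.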